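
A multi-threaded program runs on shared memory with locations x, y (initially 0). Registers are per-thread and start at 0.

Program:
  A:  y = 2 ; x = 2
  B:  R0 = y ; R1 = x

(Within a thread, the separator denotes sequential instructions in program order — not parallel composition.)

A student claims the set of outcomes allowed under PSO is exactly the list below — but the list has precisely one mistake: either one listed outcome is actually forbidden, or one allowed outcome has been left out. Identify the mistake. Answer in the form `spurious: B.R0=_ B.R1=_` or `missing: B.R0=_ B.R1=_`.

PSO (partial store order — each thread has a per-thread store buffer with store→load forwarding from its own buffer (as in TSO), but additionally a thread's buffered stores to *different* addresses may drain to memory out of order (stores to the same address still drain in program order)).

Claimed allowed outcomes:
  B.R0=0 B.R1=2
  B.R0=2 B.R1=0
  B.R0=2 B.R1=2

outcome vector order: (B.R0,B.R1)
PSO: 4 outcomes — {0/0; 0/2; 2/0; 2/2}
PSO∖claimed = {0/0}

missing: B.R0=0 B.R1=0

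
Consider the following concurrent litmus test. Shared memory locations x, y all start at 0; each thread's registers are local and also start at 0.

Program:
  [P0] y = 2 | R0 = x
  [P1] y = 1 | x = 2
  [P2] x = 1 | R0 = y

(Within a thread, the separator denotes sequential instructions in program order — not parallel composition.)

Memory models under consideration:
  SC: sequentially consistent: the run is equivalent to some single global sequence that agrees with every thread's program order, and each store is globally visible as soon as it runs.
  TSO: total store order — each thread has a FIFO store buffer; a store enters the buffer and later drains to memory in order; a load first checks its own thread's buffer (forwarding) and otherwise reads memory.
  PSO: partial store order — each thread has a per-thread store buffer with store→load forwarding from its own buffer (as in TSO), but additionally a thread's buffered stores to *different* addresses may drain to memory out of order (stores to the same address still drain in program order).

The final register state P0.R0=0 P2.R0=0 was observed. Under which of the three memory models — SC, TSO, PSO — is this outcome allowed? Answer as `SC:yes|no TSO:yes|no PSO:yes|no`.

SC:no TSO:yes PSO:yes

outcome vector order: (P0.R0,P2.R0)
[SC] allowed = {<0 1> <0 2> <1 0> <1 1> <1 2> <2 0> <2 1> <2 2>}
[TSO] allowed = {<0 0> <0 1> <0 2> <1 0> <1 1> <1 2> <2 0> <2 1> <2 2>}
[PSO] allowed = {<0 0> <0 1> <0 2> <1 0> <1 1> <1 2> <2 0> <2 1> <2 2>}
target <0 0> ∈ {TSO,PSO}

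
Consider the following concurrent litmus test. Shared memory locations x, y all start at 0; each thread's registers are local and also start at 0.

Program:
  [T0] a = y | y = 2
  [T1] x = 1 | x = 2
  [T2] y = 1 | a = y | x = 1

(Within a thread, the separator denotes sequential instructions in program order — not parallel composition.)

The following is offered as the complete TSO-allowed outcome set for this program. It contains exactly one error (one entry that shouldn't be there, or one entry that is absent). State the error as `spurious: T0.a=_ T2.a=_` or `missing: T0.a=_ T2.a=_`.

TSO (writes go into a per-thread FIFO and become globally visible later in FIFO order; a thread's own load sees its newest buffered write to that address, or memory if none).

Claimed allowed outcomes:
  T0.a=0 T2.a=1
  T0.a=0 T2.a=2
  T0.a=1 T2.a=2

missing: T0.a=1 T2.a=1

outcome vector order: (T0.a,T2.a)
[TSO] allowed = {01; 02; 11; 12}
TSO∖claimed = {11}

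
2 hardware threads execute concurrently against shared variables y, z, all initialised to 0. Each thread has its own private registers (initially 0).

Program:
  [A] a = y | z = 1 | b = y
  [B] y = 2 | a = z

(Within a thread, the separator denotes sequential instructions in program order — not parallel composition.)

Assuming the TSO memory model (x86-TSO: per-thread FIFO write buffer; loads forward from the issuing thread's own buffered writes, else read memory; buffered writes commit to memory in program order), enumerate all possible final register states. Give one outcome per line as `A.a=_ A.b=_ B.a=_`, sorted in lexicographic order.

outcome vector order: (A.a,A.b,B.a)
|TSO outcomes| = 6

A.a=0 A.b=0 B.a=0
A.a=0 A.b=0 B.a=1
A.a=0 A.b=2 B.a=0
A.a=0 A.b=2 B.a=1
A.a=2 A.b=2 B.a=0
A.a=2 A.b=2 B.a=1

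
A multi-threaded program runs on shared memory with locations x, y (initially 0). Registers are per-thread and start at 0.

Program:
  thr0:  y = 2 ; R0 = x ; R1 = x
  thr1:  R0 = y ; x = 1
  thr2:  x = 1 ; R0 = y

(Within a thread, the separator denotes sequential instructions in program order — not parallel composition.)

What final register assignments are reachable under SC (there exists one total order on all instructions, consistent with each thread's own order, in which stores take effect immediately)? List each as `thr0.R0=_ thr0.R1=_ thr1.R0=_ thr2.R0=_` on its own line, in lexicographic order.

thr0.R0=0 thr0.R1=0 thr1.R0=0 thr2.R0=2
thr0.R0=0 thr0.R1=0 thr1.R0=2 thr2.R0=2
thr0.R0=0 thr0.R1=1 thr1.R0=0 thr2.R0=2
thr0.R0=0 thr0.R1=1 thr1.R0=2 thr2.R0=2
thr0.R0=1 thr0.R1=1 thr1.R0=0 thr2.R0=0
thr0.R0=1 thr0.R1=1 thr1.R0=0 thr2.R0=2
thr0.R0=1 thr0.R1=1 thr1.R0=2 thr2.R0=0
thr0.R0=1 thr0.R1=1 thr1.R0=2 thr2.R0=2

outcome vector order: (thr0.R0,thr0.R1,thr1.R0,thr2.R0)
|SC outcomes| = 8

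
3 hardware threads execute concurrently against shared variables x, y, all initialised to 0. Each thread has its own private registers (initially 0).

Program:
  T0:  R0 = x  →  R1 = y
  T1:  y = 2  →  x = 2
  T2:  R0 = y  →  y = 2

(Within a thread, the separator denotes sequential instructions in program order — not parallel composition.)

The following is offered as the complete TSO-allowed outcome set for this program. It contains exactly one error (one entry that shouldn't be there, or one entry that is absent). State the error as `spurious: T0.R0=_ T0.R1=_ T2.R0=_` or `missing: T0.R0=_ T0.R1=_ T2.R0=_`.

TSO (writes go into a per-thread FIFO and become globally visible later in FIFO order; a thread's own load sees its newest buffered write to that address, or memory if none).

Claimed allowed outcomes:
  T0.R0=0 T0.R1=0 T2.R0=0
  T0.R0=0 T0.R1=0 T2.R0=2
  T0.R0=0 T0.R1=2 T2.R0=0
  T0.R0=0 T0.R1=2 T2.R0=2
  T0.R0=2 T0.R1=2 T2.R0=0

missing: T0.R0=2 T0.R1=2 T2.R0=2

outcome vector order: (T0.R0,T0.R1,T2.R0)
[TSO] allowed = {000, 002, 020, 022, 220, 222}
TSO∖claimed = {222}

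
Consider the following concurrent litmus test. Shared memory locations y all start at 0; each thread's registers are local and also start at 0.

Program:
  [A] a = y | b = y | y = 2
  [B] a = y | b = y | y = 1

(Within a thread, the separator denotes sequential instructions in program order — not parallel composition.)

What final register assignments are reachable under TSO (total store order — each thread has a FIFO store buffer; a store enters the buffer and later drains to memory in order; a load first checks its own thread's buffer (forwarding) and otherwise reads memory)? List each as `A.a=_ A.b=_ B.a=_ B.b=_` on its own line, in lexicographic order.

outcome vector order: (A.a,A.b,B.a,B.b)
|TSO outcomes| = 5

A.a=0 A.b=0 B.a=0 B.b=0
A.a=0 A.b=0 B.a=0 B.b=2
A.a=0 A.b=0 B.a=2 B.b=2
A.a=0 A.b=1 B.a=0 B.b=0
A.a=1 A.b=1 B.a=0 B.b=0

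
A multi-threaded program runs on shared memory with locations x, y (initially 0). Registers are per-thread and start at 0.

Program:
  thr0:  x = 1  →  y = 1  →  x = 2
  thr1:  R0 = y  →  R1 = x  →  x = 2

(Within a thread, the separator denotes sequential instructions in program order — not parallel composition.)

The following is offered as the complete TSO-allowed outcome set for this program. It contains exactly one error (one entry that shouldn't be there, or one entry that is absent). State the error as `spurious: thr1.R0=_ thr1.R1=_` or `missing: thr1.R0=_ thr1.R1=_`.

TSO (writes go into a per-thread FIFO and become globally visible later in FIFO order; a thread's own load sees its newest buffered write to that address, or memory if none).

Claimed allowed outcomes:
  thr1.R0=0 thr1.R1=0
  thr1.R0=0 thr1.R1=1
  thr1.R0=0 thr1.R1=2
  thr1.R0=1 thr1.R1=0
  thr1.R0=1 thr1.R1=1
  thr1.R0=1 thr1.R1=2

spurious: thr1.R0=1 thr1.R1=0

outcome vector order: (thr1.R0,thr1.R1)
TSO: 5 outcomes — {00; 01; 02; 11; 12}
claimed∖TSO = {10}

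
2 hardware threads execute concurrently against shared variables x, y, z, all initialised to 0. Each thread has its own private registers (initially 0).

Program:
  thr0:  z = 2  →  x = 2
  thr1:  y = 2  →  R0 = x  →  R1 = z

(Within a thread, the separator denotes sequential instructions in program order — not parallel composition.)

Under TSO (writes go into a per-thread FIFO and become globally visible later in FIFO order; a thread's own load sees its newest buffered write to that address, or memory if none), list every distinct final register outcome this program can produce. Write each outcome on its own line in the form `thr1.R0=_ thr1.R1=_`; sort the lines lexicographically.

thr1.R0=0 thr1.R1=0
thr1.R0=0 thr1.R1=2
thr1.R0=2 thr1.R1=2

outcome vector order: (thr1.R0,thr1.R1)
|TSO outcomes| = 3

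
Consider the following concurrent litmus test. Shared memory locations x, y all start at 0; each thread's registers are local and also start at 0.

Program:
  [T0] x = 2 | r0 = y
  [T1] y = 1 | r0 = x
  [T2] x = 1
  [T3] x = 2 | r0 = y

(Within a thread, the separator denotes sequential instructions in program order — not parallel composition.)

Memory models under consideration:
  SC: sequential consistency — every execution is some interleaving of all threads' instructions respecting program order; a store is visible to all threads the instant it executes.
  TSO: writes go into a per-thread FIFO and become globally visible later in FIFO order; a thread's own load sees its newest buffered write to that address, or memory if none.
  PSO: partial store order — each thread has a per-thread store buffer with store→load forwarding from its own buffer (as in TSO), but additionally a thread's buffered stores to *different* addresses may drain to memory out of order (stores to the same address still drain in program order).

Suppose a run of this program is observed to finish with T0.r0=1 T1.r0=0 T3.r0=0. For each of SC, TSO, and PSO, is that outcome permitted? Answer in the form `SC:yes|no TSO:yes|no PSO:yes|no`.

SC:no TSO:yes PSO:yes

outcome vector order: (T0.r0,T1.r0,T3.r0)
[SC] allowed = {0/1/0 0/1/1 0/2/0 0/2/1 1/0/1 1/1/0 1/1/1 1/2/0 1/2/1}
[TSO] allowed = {0/0/0 0/0/1 0/1/0 0/1/1 0/2/0 0/2/1 1/0/0 1/0/1 1/1/0 1/1/1 1/2/0 1/2/1}
[PSO] allowed = {0/0/0 0/0/1 0/1/0 0/1/1 0/2/0 0/2/1 1/0/0 1/0/1 1/1/0 1/1/1 1/2/0 1/2/1}
target 1/0/0 ∈ {TSO,PSO}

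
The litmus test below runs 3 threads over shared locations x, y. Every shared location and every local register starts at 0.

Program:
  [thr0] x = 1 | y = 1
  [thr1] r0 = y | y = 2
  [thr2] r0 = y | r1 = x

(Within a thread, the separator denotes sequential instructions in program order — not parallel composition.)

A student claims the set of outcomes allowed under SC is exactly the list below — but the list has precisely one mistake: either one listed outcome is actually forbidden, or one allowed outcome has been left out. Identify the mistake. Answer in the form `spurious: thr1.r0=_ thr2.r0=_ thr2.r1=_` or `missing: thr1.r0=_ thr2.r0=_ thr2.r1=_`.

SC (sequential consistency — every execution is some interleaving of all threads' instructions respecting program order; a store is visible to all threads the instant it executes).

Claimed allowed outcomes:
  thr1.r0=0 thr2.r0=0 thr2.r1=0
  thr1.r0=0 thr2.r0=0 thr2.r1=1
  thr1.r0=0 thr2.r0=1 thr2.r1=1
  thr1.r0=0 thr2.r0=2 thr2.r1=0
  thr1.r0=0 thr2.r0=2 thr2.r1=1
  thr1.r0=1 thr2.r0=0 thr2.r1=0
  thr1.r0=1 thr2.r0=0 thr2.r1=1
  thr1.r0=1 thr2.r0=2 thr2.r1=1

missing: thr1.r0=1 thr2.r0=1 thr2.r1=1

outcome vector order: (thr1.r0,thr2.r0,thr2.r1)
under SC → 000 001 011 020 021 100 101 111 121
SC∖claimed = {111}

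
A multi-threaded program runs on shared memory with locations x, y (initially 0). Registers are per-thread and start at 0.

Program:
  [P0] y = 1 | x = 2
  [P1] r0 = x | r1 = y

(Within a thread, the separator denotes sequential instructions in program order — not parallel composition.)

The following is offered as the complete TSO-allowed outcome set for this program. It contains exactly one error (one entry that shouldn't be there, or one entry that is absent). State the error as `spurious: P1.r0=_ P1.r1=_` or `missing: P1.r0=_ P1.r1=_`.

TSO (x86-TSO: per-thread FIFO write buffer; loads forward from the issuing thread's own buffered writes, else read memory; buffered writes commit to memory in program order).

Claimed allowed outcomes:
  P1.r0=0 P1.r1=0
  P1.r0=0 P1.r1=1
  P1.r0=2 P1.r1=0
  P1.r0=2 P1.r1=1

outcome vector order: (P1.r0,P1.r1)
under TSO → 0/0 0/1 2/1
claimed∖TSO = {2/0}

spurious: P1.r0=2 P1.r1=0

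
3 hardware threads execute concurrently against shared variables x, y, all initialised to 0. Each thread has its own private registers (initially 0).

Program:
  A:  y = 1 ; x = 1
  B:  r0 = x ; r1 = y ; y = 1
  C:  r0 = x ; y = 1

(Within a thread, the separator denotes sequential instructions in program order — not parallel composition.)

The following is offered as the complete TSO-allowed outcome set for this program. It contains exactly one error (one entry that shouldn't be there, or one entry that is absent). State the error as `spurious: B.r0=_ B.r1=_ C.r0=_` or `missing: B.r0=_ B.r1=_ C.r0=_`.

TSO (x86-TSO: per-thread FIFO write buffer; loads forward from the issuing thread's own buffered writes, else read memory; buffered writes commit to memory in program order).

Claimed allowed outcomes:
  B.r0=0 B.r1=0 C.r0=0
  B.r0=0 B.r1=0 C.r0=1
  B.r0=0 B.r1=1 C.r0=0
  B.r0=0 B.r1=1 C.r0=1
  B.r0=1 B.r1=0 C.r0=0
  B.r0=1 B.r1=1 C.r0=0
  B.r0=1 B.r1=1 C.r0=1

outcome vector order: (B.r0,B.r1,C.r0)
under TSO → 000, 001, 010, 011, 110, 111
claimed∖TSO = {100}

spurious: B.r0=1 B.r1=0 C.r0=0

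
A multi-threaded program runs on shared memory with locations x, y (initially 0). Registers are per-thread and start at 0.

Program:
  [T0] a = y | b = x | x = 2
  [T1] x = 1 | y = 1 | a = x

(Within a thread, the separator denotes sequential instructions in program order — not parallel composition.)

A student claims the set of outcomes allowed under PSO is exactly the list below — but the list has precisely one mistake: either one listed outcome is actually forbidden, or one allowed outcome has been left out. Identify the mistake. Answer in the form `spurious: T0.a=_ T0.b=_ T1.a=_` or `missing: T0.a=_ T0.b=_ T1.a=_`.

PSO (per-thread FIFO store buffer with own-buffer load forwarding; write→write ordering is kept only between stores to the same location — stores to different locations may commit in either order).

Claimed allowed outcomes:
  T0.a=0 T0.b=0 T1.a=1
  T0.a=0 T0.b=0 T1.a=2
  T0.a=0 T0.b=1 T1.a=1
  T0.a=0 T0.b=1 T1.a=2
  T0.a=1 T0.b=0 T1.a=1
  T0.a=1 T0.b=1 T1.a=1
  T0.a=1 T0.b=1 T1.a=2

missing: T0.a=1 T0.b=0 T1.a=2

outcome vector order: (T0.a,T0.b,T1.a)
[PSO] allowed = {<0 0 1>, <0 0 2>, <0 1 1>, <0 1 2>, <1 0 1>, <1 0 2>, <1 1 1>, <1 1 2>}
PSO∖claimed = {<1 0 2>}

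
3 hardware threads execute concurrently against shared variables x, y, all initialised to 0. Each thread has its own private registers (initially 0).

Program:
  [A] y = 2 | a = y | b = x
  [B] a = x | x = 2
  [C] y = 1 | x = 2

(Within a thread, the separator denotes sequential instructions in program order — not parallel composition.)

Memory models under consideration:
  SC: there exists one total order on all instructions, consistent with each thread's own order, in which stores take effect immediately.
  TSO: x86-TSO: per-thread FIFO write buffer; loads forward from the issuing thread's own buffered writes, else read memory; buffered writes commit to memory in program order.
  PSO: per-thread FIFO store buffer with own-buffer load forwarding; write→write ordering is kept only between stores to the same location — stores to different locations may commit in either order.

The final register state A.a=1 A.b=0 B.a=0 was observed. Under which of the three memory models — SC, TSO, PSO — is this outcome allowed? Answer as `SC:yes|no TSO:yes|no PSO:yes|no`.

outcome vector order: (A.a,A.b,B.a)
under SC → <1 0 0>; <1 0 2>; <1 2 0>; <1 2 2>; <2 0 0>; <2 0 2>; <2 2 0>; <2 2 2>
under TSO → <1 0 0>; <1 0 2>; <1 2 0>; <1 2 2>; <2 0 0>; <2 0 2>; <2 2 0>; <2 2 2>
under PSO → <1 0 0>; <1 0 2>; <1 2 0>; <1 2 2>; <2 0 0>; <2 0 2>; <2 2 0>; <2 2 2>
target <1 0 0> ∈ {SC,TSO,PSO}

SC:yes TSO:yes PSO:yes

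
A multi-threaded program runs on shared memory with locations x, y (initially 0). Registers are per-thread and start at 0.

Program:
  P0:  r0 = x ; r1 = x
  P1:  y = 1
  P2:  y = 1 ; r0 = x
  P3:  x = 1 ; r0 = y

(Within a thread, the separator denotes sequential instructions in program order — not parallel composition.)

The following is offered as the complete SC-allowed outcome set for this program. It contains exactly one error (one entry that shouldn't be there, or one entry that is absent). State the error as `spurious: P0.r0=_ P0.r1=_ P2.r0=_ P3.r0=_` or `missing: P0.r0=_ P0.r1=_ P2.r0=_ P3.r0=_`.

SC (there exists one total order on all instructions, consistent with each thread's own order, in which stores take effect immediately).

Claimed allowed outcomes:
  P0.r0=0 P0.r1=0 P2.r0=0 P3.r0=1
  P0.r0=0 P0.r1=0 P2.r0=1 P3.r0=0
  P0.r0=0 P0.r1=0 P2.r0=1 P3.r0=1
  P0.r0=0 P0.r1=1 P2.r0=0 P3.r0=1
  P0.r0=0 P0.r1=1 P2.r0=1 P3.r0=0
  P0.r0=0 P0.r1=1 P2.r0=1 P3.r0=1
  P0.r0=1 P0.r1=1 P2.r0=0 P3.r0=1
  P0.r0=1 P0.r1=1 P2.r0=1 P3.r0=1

outcome vector order: (P0.r0,P0.r1,P2.r0,P3.r0)
[SC] allowed = {0001 0010 0011 0101 0110 0111 1101 1110 1111}
SC∖claimed = {1110}

missing: P0.r0=1 P0.r1=1 P2.r0=1 P3.r0=0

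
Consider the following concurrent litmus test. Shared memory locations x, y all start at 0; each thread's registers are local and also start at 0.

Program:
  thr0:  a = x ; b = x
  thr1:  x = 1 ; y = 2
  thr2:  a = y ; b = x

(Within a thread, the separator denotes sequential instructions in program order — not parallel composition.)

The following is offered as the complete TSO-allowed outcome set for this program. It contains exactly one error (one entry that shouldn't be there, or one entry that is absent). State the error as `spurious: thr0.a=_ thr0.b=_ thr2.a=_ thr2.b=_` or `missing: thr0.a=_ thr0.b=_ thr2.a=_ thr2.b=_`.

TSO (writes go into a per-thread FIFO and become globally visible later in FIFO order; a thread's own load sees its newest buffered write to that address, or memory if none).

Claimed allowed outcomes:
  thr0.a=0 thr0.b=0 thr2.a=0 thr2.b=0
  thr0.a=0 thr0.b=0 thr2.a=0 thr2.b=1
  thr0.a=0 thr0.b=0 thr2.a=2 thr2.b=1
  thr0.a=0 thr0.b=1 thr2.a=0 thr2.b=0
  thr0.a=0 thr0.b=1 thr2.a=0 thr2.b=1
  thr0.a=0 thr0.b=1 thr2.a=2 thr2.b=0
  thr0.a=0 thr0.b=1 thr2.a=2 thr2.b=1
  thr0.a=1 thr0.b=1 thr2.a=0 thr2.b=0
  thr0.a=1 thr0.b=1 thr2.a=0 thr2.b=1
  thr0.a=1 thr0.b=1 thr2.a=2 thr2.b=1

spurious: thr0.a=0 thr0.b=1 thr2.a=2 thr2.b=0

outcome vector order: (thr0.a,thr0.b,thr2.a,thr2.b)
TSO: 9 outcomes — {0000; 0001; 0021; 0100; 0101; 0121; 1100; 1101; 1121}
claimed∖TSO = {0120}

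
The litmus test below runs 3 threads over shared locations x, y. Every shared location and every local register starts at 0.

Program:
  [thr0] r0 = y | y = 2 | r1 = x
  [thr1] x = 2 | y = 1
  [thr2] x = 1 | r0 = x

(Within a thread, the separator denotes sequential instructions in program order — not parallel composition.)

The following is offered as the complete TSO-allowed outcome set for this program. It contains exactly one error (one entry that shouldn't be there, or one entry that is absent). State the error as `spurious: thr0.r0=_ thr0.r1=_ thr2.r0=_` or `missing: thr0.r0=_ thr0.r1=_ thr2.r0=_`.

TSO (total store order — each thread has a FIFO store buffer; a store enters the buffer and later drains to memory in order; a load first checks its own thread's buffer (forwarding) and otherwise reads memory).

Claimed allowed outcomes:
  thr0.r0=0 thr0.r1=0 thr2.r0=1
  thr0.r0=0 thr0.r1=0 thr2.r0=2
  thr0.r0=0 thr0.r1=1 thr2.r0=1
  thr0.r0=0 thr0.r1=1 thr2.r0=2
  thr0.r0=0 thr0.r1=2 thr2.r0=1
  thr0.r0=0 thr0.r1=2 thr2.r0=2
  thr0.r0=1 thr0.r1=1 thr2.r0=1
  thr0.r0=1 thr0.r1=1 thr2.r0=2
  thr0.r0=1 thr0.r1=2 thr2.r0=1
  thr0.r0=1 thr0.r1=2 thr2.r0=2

outcome vector order: (thr0.r0,thr0.r1,thr2.r0)
TSO: 9 outcomes — {0/0/1, 0/0/2, 0/1/1, 0/1/2, 0/2/1, 0/2/2, 1/1/1, 1/2/1, 1/2/2}
claimed∖TSO = {1/1/2}

spurious: thr0.r0=1 thr0.r1=1 thr2.r0=2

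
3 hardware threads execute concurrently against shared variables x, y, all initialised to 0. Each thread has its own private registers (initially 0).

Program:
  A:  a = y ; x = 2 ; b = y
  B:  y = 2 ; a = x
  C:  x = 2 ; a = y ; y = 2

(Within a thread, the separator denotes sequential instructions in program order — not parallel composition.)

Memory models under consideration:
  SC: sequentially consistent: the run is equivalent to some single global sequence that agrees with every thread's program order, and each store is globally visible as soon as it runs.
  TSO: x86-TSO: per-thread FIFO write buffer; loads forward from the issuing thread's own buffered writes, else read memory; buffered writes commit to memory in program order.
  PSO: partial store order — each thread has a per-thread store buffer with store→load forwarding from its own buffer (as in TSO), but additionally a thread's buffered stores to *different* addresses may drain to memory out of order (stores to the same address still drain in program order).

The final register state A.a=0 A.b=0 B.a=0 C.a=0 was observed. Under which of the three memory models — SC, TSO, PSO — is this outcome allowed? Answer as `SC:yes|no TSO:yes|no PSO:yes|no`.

SC:no TSO:yes PSO:yes

outcome vector order: (A.a,A.b,B.a,C.a)
[SC] allowed = {0/0/2/0; 0/0/2/2; 0/2/0/2; 0/2/2/0; 0/2/2/2; 2/2/0/2; 2/2/2/0; 2/2/2/2}
[TSO] allowed = {0/0/0/0; 0/0/0/2; 0/0/2/0; 0/0/2/2; 0/2/0/0; 0/2/0/2; 0/2/2/0; 0/2/2/2; 2/2/0/0; 2/2/0/2; 2/2/2/0; 2/2/2/2}
[PSO] allowed = {0/0/0/0; 0/0/0/2; 0/0/2/0; 0/0/2/2; 0/2/0/0; 0/2/0/2; 0/2/2/0; 0/2/2/2; 2/2/0/0; 2/2/0/2; 2/2/2/0; 2/2/2/2}
target 0/0/0/0 ∈ {TSO,PSO}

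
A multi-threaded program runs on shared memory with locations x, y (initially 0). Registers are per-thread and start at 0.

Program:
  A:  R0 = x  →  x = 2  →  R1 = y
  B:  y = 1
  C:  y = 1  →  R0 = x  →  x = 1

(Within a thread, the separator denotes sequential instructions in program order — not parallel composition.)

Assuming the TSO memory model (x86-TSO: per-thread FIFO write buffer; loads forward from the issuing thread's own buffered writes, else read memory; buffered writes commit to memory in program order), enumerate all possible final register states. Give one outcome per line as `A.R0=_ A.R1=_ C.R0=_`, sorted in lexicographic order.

outcome vector order: (A.R0,A.R1,C.R0)
|TSO outcomes| = 5

A.R0=0 A.R1=0 C.R0=0
A.R0=0 A.R1=0 C.R0=2
A.R0=0 A.R1=1 C.R0=0
A.R0=0 A.R1=1 C.R0=2
A.R0=1 A.R1=1 C.R0=0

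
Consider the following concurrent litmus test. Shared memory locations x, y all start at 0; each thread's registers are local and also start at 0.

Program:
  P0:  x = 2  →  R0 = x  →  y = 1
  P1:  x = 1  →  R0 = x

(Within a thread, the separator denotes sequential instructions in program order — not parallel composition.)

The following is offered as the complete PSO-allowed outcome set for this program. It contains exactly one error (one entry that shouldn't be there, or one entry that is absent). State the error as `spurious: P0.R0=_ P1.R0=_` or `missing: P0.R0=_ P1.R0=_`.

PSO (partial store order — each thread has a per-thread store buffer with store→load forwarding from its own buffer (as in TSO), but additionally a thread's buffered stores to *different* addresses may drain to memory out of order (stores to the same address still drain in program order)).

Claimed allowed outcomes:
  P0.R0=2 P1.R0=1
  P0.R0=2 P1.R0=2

missing: P0.R0=1 P1.R0=1

outcome vector order: (P0.R0,P1.R0)
PSO (3): 11, 21, 22
PSO∖claimed = {11}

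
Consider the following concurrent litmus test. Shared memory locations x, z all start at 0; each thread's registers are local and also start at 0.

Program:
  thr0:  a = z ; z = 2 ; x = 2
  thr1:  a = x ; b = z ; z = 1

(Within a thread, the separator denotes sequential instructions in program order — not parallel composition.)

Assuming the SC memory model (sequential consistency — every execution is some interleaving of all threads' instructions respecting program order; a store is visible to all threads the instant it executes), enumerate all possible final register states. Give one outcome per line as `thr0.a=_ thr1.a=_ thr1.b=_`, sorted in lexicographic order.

thr0.a=0 thr1.a=0 thr1.b=0
thr0.a=0 thr1.a=0 thr1.b=2
thr0.a=0 thr1.a=2 thr1.b=2
thr0.a=1 thr1.a=0 thr1.b=0

outcome vector order: (thr0.a,thr1.a,thr1.b)
|SC outcomes| = 4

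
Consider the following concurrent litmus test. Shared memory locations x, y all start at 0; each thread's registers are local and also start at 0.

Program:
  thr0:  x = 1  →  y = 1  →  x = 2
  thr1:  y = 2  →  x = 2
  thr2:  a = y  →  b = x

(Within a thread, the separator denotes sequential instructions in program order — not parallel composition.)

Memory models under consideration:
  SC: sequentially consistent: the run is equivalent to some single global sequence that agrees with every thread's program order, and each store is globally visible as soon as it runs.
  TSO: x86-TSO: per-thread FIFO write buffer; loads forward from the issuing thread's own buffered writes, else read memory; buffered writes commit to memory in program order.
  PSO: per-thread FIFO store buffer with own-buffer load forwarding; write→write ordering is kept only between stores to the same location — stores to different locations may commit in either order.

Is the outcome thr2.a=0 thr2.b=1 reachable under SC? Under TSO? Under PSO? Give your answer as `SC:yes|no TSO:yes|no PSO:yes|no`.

outcome vector order: (thr2.a,thr2.b)
SC: 8 outcomes — {00, 01, 02, 11, 12, 20, 21, 22}
TSO: 8 outcomes — {00, 01, 02, 11, 12, 20, 21, 22}
PSO: 9 outcomes — {00, 01, 02, 10, 11, 12, 20, 21, 22}
target 01 ∈ {SC,TSO,PSO}

SC:yes TSO:yes PSO:yes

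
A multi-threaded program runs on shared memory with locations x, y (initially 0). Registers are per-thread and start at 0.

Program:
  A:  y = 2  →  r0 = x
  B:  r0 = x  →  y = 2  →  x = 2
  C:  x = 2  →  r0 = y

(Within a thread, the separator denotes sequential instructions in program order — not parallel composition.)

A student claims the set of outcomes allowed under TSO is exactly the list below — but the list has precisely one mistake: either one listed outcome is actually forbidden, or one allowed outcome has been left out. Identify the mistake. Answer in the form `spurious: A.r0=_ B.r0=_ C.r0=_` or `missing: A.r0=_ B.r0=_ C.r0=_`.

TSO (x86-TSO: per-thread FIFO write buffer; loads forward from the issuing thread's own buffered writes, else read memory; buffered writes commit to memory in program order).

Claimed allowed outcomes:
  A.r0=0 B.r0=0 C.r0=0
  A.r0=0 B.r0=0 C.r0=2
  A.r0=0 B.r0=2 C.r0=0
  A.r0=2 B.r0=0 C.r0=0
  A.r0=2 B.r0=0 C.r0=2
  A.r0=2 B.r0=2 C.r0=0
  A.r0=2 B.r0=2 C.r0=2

missing: A.r0=0 B.r0=2 C.r0=2

outcome vector order: (A.r0,B.r0,C.r0)
TSO (8): (0,0,0) (0,0,2) (0,2,0) (0,2,2) (2,0,0) (2,0,2) (2,2,0) (2,2,2)
TSO∖claimed = {(0,2,2)}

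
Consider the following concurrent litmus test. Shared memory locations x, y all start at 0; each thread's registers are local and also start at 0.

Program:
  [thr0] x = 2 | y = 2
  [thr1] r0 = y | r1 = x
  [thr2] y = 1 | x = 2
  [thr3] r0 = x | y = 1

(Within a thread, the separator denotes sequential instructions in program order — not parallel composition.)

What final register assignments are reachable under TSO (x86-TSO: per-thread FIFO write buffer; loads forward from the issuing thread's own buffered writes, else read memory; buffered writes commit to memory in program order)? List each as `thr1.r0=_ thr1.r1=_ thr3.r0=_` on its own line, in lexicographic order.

thr1.r0=0 thr1.r1=0 thr3.r0=0
thr1.r0=0 thr1.r1=0 thr3.r0=2
thr1.r0=0 thr1.r1=2 thr3.r0=0
thr1.r0=0 thr1.r1=2 thr3.r0=2
thr1.r0=1 thr1.r1=0 thr3.r0=0
thr1.r0=1 thr1.r1=0 thr3.r0=2
thr1.r0=1 thr1.r1=2 thr3.r0=0
thr1.r0=1 thr1.r1=2 thr3.r0=2
thr1.r0=2 thr1.r1=2 thr3.r0=0
thr1.r0=2 thr1.r1=2 thr3.r0=2

outcome vector order: (thr1.r0,thr1.r1,thr3.r0)
|TSO outcomes| = 10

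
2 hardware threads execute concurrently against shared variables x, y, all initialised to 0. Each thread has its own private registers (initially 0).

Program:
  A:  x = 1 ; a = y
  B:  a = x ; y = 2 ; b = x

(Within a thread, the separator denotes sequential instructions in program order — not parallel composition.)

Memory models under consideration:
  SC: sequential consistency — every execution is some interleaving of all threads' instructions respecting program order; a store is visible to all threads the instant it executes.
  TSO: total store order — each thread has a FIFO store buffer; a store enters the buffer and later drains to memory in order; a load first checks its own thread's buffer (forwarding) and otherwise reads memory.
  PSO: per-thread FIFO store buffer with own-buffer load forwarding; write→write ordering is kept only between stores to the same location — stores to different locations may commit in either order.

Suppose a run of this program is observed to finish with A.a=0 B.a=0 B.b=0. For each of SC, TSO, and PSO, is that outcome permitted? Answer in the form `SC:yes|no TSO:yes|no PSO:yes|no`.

outcome vector order: (A.a,B.a,B.b)
SC: 5 outcomes — {001; 011; 200; 201; 211}
TSO: 6 outcomes — {000; 001; 011; 200; 201; 211}
PSO: 6 outcomes — {000; 001; 011; 200; 201; 211}
target 000 ∈ {TSO,PSO}

SC:no TSO:yes PSO:yes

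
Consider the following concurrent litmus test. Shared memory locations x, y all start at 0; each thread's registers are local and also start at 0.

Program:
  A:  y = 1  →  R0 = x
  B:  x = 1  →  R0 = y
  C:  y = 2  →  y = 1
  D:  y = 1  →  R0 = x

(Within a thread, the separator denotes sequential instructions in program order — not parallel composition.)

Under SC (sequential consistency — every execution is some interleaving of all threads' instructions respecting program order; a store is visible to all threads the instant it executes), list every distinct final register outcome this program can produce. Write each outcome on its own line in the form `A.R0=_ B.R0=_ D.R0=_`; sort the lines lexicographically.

outcome vector order: (A.R0,B.R0,D.R0)
|SC outcomes| = 9

A.R0=0 B.R0=1 D.R0=0
A.R0=0 B.R0=1 D.R0=1
A.R0=0 B.R0=2 D.R0=0
A.R0=0 B.R0=2 D.R0=1
A.R0=1 B.R0=0 D.R0=1
A.R0=1 B.R0=1 D.R0=0
A.R0=1 B.R0=1 D.R0=1
A.R0=1 B.R0=2 D.R0=0
A.R0=1 B.R0=2 D.R0=1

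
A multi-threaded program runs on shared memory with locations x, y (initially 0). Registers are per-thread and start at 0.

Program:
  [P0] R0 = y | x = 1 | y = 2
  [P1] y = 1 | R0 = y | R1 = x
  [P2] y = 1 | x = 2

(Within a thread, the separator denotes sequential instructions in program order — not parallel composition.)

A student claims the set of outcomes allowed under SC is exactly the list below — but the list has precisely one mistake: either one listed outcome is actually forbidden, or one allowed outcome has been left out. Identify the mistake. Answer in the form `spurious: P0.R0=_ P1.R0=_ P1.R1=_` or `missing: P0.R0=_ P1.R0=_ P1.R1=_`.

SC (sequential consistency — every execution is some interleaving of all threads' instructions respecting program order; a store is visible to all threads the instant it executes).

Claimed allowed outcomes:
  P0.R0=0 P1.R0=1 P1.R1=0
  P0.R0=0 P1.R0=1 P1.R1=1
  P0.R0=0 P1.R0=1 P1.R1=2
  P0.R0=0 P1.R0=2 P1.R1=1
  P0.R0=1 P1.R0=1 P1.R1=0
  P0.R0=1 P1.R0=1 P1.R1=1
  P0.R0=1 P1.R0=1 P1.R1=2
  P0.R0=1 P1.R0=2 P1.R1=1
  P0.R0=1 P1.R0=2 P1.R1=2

outcome vector order: (P0.R0,P1.R0,P1.R1)
under SC → 0/1/0 0/1/1 0/1/2 0/2/1 0/2/2 1/1/0 1/1/1 1/1/2 1/2/1 1/2/2
SC∖claimed = {0/2/2}

missing: P0.R0=0 P1.R0=2 P1.R1=2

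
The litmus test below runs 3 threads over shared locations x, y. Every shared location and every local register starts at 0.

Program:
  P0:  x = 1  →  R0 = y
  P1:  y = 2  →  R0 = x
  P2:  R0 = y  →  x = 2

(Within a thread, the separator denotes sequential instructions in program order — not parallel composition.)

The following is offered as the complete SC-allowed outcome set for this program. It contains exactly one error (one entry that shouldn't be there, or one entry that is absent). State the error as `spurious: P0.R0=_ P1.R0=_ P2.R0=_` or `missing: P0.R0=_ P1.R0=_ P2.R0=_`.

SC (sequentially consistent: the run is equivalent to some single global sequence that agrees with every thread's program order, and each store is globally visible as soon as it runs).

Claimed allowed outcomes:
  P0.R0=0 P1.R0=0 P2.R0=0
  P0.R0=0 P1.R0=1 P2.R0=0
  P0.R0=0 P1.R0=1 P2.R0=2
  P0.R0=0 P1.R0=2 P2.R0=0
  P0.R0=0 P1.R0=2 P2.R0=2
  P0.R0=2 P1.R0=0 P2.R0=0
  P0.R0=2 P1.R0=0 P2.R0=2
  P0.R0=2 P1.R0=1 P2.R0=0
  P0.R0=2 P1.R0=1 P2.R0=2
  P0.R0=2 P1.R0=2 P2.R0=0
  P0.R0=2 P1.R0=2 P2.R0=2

outcome vector order: (P0.R0,P1.R0,P2.R0)
under SC → (0,1,0), (0,1,2), (0,2,0), (0,2,2), (2,0,0), (2,0,2), (2,1,0), (2,1,2), (2,2,0), (2,2,2)
claimed∖SC = {(0,0,0)}

spurious: P0.R0=0 P1.R0=0 P2.R0=0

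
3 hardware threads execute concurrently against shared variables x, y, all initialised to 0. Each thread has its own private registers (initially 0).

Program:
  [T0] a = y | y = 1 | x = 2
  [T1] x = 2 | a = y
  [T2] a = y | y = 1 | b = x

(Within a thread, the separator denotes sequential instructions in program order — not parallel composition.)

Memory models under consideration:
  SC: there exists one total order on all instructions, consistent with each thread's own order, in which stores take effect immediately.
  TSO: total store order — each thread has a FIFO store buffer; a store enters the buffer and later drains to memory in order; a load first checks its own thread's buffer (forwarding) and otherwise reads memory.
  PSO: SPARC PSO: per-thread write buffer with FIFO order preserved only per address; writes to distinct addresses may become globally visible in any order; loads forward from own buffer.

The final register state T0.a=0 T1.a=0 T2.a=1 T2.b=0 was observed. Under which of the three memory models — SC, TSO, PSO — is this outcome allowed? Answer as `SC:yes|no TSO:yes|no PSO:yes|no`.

outcome vector order: (T0.a,T1.a,T2.a,T2.b)
SC (9): (0,0,0,2); (0,0,1,2); (0,1,0,0); (0,1,0,2); (0,1,1,0); (0,1,1,2); (1,0,0,2); (1,1,0,0); (1,1,0,2)
TSO (12): (0,0,0,0); (0,0,0,2); (0,0,1,0); (0,0,1,2); (0,1,0,0); (0,1,0,2); (0,1,1,0); (0,1,1,2); (1,0,0,0); (1,0,0,2); (1,1,0,0); (1,1,0,2)
PSO (12): (0,0,0,0); (0,0,0,2); (0,0,1,0); (0,0,1,2); (0,1,0,0); (0,1,0,2); (0,1,1,0); (0,1,1,2); (1,0,0,0); (1,0,0,2); (1,1,0,0); (1,1,0,2)
target (0,0,1,0) ∈ {TSO,PSO}

SC:no TSO:yes PSO:yes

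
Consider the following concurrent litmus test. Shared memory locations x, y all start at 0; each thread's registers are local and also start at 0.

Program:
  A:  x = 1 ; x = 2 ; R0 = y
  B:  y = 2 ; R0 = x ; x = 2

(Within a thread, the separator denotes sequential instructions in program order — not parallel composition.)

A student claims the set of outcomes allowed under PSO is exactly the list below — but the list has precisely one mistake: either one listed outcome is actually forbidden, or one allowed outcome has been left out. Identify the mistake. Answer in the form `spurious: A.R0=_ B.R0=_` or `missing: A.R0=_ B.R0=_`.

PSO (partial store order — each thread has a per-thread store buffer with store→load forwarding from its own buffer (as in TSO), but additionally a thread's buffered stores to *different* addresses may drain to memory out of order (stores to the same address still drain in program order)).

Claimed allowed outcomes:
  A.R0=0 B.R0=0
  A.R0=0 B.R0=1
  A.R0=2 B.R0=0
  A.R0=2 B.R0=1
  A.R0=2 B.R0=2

outcome vector order: (A.R0,B.R0)
under PSO → 00 01 02 20 21 22
PSO∖claimed = {02}

missing: A.R0=0 B.R0=2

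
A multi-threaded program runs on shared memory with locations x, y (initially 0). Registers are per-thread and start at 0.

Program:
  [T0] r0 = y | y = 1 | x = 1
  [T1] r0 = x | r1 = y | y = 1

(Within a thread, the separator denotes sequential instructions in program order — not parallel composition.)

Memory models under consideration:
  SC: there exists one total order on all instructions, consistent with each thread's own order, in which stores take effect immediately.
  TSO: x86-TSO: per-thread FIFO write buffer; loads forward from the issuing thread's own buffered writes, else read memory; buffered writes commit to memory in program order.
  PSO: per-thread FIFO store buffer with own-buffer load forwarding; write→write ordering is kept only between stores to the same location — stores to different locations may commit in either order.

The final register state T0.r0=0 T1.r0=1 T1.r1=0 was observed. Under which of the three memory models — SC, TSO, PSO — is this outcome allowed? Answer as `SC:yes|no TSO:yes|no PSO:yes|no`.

outcome vector order: (T0.r0,T1.r0,T1.r1)
SC (4): <0 0 0>; <0 0 1>; <0 1 1>; <1 0 0>
TSO (4): <0 0 0>; <0 0 1>; <0 1 1>; <1 0 0>
PSO (5): <0 0 0>; <0 0 1>; <0 1 0>; <0 1 1>; <1 0 0>
target <0 1 0> ∈ {PSO}

SC:no TSO:no PSO:yes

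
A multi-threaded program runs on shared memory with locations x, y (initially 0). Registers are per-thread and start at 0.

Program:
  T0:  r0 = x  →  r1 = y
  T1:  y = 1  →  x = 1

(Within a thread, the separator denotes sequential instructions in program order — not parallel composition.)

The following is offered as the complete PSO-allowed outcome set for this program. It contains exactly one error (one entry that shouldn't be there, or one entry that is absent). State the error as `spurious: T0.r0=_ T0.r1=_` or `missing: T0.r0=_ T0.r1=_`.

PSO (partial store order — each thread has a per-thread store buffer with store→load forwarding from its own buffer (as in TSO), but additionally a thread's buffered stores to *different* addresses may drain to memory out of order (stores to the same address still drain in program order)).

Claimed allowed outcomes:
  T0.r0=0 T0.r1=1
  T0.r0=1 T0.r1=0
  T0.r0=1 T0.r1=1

outcome vector order: (T0.r0,T0.r1)
under PSO → 0/0; 0/1; 1/0; 1/1
PSO∖claimed = {0/0}

missing: T0.r0=0 T0.r1=0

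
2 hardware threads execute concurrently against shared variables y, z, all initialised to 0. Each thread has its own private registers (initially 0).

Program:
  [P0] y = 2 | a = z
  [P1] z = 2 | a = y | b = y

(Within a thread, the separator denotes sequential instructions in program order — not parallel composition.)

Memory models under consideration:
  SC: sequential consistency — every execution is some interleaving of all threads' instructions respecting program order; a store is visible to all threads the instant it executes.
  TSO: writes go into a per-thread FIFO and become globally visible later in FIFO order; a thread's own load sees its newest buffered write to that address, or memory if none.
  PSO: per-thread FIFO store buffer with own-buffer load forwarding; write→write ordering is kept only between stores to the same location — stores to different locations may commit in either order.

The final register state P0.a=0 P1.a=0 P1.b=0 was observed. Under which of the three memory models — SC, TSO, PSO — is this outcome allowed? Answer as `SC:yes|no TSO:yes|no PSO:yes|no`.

SC:no TSO:yes PSO:yes

outcome vector order: (P0.a,P1.a,P1.b)
SC: 4 outcomes — {<0 2 2>, <2 0 0>, <2 0 2>, <2 2 2>}
TSO: 6 outcomes — {<0 0 0>, <0 0 2>, <0 2 2>, <2 0 0>, <2 0 2>, <2 2 2>}
PSO: 6 outcomes — {<0 0 0>, <0 0 2>, <0 2 2>, <2 0 0>, <2 0 2>, <2 2 2>}
target <0 0 0> ∈ {TSO,PSO}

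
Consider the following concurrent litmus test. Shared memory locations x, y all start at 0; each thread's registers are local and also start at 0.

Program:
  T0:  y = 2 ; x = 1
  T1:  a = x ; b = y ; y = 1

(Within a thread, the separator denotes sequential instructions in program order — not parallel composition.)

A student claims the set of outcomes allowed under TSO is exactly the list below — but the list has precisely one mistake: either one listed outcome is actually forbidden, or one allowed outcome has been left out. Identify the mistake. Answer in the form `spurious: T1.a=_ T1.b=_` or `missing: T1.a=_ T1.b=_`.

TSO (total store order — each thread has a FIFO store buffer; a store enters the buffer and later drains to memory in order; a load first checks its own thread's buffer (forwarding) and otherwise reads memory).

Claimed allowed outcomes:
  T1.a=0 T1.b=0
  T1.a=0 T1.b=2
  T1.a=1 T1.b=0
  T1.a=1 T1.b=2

spurious: T1.a=1 T1.b=0

outcome vector order: (T1.a,T1.b)
TSO (3): (0,0) (0,2) (1,2)
claimed∖TSO = {(1,0)}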